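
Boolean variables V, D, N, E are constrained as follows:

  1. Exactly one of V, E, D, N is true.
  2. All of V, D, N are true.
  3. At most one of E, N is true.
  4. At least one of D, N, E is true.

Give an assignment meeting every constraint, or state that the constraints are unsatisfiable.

Case D = True:
  (1) with D=T forces V = False.
  Constraint (2) is violated (V=F) — contradiction.
Case D = False:
  Constraint (2) is violated (D=F) — contradiction.
Both cases fail — unsatisfiable.

Unsatisfiable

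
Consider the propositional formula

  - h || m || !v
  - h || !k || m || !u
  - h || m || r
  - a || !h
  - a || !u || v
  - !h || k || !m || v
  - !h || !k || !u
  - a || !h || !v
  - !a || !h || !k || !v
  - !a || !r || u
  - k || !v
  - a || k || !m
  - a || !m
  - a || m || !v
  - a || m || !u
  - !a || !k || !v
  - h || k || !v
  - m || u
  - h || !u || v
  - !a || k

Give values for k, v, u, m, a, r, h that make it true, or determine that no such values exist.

k=T, v=F, u=F, m=T, a=T, r=F, h=F

Set k = True.
Try v = True:
  (!a || !k || !v) forces a = False.
  (a || !h) forces h = False.
  (h || m || !v) forces m = True.
  clause (a || !m) is falsified — backtrack.
So v = False.
Set u = False.
  then (m || u) forces m = True.
  then (a || !m) forces a = True.
  then (!a || !r || u) forces r = False.
Set h = False.
All clauses satisfied.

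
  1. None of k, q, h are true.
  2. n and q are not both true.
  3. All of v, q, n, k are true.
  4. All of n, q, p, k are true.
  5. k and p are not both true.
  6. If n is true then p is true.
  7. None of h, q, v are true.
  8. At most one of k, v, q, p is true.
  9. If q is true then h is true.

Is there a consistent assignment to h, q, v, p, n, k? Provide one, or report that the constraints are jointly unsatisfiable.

UNSATISFIABLE

Case q = True:
  Constraint (1) is violated (q=T) — contradiction.
Case q = False:
  Constraint (3) is violated (q=F) — contradiction.
Both cases fail — unsatisfiable.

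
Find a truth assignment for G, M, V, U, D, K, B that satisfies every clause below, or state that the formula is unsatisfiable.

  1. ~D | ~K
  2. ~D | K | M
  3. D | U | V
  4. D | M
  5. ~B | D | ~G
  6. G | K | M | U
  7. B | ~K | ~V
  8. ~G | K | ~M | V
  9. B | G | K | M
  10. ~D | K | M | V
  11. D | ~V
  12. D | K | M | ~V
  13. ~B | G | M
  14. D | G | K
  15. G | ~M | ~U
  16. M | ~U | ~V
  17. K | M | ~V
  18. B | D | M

Set G = True.
Try M = False:
  (D | M) forces D = True.
  (~D | ~K) forces K = False.
  clause (~D | K | M) is falsified — backtrack.
So M = True.
Set V = True.
  then (D | ~V) forces D = True.
  then (~D | ~K) forces K = False.
Set U = True.
Set B = False.
All clauses satisfied.

G = True, M = True, V = True, U = True, D = True, K = False, B = False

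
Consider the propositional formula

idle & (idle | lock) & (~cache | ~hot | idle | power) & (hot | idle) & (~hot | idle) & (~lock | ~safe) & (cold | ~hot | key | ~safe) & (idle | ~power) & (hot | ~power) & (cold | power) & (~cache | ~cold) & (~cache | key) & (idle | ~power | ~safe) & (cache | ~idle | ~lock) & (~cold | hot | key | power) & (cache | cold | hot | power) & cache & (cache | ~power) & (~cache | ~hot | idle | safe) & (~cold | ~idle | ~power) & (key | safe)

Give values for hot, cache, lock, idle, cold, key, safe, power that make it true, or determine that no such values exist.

hot = True, cache = True, lock = True, idle = True, cold = False, key = True, safe = False, power = True

Unit clause (idle) forces idle = True.
Unit clause (cache) forces cache = True.
In (~cache | ~cold) only ~cold is left, so cold = False.
In (~cache | key) only key is left, so key = True.
In (cold | power) only power is left, so power = True.
In (hot | ~power) only hot is left, so hot = True.
Set lock = True.
  then (~lock | ~safe) forces safe = False.
All clauses satisfied.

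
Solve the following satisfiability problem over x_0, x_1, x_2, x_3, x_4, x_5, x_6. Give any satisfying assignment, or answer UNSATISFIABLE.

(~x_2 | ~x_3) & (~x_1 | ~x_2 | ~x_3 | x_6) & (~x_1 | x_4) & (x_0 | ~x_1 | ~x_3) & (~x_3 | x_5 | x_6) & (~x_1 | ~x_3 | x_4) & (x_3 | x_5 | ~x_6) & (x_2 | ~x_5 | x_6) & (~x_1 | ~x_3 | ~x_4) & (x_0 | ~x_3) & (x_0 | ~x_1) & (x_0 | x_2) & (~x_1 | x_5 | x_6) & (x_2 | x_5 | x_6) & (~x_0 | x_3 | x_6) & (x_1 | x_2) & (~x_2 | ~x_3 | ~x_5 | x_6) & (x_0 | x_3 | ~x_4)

Set x_0 = False.
  then (x_0 | ~x_3) forces x_3 = False.
  then (x_0 | ~x_1) forces x_1 = False.
  then (x_0 | x_2) forces x_2 = True.
  then (x_0 | x_3 | ~x_4) forces x_4 = False.
Set x_5 = False.
  then (x_3 | x_5 | ~x_6) forces x_6 = False.
All clauses satisfied.

x_0 = False; x_1 = False; x_2 = True; x_3 = False; x_4 = False; x_5 = False; x_6 = False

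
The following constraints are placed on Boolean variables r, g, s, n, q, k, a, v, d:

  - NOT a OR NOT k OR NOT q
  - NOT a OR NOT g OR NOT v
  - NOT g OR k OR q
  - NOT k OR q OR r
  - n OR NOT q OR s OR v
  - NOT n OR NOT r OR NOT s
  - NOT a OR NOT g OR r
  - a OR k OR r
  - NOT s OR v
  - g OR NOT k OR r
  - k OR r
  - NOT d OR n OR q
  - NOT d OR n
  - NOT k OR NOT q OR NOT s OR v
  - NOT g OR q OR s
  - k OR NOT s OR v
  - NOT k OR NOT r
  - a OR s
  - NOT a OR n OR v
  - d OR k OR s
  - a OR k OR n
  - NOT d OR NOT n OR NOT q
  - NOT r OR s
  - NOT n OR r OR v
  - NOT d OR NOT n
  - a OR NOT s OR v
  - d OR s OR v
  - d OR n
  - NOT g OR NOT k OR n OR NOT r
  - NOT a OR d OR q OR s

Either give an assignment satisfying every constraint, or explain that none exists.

Set r = False.
  then (k OR r) forces k = True.
  then (NOT k OR q OR r) forces q = True.
  then (g OR NOT k OR r) forces g = True.
  then (NOT a OR NOT k OR NOT q) forces a = False.
  then (a OR s) forces s = True.
  then (a OR NOT s OR v) forces v = True.
Try n = False:
  (NOT d OR n) forces d = False.
  clause (d OR n) is falsified — backtrack.
So n = True.
  then (NOT d OR NOT n OR NOT q) forces d = False.
All clauses satisfied.

r=F, g=T, s=T, n=T, q=T, k=T, a=F, v=T, d=F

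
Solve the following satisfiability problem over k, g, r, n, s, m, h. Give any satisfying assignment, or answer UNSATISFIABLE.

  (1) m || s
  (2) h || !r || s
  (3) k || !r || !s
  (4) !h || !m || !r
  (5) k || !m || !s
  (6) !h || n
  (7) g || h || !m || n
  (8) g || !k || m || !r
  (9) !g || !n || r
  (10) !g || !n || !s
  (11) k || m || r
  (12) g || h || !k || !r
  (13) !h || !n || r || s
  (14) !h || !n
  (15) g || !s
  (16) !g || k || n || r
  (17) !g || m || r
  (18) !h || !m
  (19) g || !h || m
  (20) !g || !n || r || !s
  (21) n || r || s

k=T; g=T; r=F; n=F; s=T; m=T; h=F

Set k = True.
Set g = True.
Set r = False.
  then (!g || !n || r) forces n = False.
  then (!g || m || r) forces m = True.
  then (!h || !m) forces h = False.
  then (n || r || s) forces s = True.
All clauses satisfied.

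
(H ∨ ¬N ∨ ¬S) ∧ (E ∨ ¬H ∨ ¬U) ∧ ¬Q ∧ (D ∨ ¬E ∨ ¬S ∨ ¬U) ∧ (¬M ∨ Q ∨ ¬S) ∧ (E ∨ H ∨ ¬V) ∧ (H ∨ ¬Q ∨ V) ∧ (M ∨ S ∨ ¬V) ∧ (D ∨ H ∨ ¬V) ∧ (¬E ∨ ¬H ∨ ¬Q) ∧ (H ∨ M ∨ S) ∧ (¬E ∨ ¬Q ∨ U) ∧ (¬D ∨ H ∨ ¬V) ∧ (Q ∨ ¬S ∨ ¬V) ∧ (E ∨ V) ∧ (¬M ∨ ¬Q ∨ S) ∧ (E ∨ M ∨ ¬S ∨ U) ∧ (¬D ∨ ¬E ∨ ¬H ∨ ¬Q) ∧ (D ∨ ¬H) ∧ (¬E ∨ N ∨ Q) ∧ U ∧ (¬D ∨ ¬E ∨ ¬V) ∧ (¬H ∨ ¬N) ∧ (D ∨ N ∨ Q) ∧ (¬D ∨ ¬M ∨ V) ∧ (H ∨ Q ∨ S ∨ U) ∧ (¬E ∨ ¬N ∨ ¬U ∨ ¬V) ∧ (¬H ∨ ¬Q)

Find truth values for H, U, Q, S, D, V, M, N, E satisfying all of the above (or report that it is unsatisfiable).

Unit clause (¬Q) forces Q = False.
Unit clause (U) forces U = True.
Try H = True:
  (E ∨ ¬H ∨ ¬U) forces E = True.
  (D ∨ ¬H) forces D = True.
  (¬E ∨ N ∨ Q) forces N = True.
  clause (¬H ∨ ¬N) is falsified — backtrack.
So H = False.
Set S = False.
  then (H ∨ M ∨ S) forces M = True.
Set D = False.
  then (D ∨ H ∨ ¬V) forces V = False.
  then (E ∨ V) forces E = True.
  then (¬E ∨ N ∨ Q) forces N = True.
All clauses satisfied.

H = False, U = True, Q = False, S = False, D = False, V = False, M = True, N = True, E = True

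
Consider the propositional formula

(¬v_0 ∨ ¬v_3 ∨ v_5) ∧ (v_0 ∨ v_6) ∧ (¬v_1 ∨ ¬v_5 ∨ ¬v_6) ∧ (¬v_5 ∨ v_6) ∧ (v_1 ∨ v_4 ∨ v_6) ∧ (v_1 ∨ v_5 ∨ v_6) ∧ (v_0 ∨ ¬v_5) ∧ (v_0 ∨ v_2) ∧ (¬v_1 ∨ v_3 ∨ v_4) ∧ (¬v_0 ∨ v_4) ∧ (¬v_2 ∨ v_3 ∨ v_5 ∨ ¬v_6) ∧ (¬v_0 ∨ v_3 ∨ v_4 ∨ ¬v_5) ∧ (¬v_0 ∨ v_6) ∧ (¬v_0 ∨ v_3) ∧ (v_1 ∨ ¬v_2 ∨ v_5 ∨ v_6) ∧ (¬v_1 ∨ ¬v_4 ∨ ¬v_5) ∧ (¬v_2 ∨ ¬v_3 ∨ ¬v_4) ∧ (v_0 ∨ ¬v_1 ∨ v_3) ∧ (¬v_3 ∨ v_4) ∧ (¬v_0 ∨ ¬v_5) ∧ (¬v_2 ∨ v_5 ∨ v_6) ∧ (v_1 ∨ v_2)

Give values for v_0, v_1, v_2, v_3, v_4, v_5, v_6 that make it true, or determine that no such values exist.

Case v_3 = True:
  (¬v_3 ∨ v_4) forces v_4 = True.
  (¬v_2 ∨ ¬v_3 ∨ ¬v_4) forces v_2 = False.
  (v_0 ∨ v_2) forces v_0 = True.
  (¬v_0 ∨ ¬v_3 ∨ v_5) forces v_5 = True.
  Clause (¬v_0 ∨ ¬v_5) is falsified — contradiction.
Case v_3 = False:
  (¬v_0 ∨ v_3) forces v_0 = False.
  (v_0 ∨ v_6) forces v_6 = True.
  (v_0 ∨ ¬v_5) forces v_5 = False.
  (v_0 ∨ v_2) forces v_2 = True.
  Clause (¬v_2 ∨ v_3 ∨ v_5 ∨ ¬v_6) is falsified — contradiction.
Both cases fail, so the formula is unsatisfiable.

Unsatisfiable — no assignment works.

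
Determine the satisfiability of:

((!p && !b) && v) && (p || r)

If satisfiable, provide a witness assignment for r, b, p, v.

r: True; b: False; p: False; v: True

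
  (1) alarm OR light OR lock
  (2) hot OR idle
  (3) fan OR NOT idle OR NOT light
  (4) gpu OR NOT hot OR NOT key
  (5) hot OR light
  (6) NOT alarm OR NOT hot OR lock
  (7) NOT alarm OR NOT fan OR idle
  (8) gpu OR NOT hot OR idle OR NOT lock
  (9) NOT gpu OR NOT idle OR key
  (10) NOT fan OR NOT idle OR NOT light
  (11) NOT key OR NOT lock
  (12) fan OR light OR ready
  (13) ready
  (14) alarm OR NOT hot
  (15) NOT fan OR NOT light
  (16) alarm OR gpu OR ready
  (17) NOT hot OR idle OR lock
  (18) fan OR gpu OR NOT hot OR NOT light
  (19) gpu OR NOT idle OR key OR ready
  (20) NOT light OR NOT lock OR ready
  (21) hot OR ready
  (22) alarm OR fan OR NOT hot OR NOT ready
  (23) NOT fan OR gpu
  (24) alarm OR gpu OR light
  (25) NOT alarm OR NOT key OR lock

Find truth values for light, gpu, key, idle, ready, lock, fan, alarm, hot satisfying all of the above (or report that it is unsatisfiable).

Unit clause (ready) forces ready = True.
Set light = True.
  then (NOT fan OR NOT light) forces fan = False.
  then (fan OR NOT idle OR NOT light) forces idle = False.
  then (hot OR idle) forces hot = True.
  then (alarm OR NOT hot) forces alarm = True.
  then (NOT hot OR idle OR lock) forces lock = True.
  then (fan OR gpu OR NOT hot OR NOT light) forces gpu = True.
  then (NOT key OR NOT lock) forces key = False.
All clauses satisfied.

light: True, gpu: True, key: False, idle: False, ready: True, lock: True, fan: False, alarm: True, hot: True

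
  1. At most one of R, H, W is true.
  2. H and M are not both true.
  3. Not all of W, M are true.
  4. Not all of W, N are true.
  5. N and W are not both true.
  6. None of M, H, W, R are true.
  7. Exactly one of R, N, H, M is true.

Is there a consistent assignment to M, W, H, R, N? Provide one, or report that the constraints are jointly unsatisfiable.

M = False; W = False; H = False; R = False; N = True

  (1) {R, H, W}: 0 true — at most one ✓
  (2) H=F, M=F — not both ✓
  (3) {W, M}: 0/2 true — not all ✓
  (4) {W, N}: 1/2 true — not all ✓
  (5) N=T, W=F — not both ✓
  (6) {M, H, W, R}: 0 true — none ✓
  (7) {R, N, H, M}: 1 true — exactly one ✓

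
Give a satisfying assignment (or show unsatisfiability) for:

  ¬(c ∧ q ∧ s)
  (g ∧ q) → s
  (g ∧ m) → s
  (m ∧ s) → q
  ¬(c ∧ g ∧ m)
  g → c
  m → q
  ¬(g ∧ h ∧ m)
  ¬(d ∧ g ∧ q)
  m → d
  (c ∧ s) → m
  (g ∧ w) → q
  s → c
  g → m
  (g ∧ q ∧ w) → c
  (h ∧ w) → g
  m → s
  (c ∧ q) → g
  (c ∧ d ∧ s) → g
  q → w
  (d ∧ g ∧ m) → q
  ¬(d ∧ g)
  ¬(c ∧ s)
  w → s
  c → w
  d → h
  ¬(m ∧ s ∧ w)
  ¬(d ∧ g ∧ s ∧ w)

d=F; s=F; q=F; w=F; c=F; g=F; m=F; h=T

Set d = False.
  then (d ∨ ¬m) forces m = False.
  then (¬g ∨ m) forces g = False.
Try s = True:
  (c ∨ ¬s) forces c = True.
  clause (¬c ∨ ¬s) is falsified — backtrack.
So s = False.
  then (s ∨ ¬w) forces w = False.
  then (¬c ∨ w) forces c = False.
  then (¬q ∨ w) forces q = False.
Set h = True.
All clauses satisfied.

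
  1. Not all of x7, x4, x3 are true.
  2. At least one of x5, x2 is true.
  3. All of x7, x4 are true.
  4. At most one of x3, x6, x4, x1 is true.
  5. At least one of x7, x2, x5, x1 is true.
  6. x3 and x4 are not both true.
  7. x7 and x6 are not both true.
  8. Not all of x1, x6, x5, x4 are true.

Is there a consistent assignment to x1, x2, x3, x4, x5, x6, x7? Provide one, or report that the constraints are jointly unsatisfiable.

x1 = False, x2 = True, x3 = False, x4 = True, x5 = False, x6 = False, x7 = True

  (1) {x7, x4, x3}: 2/3 true — not all ✓
  (2) {x5, x2}: 1 true — at least one ✓
  (3) {x7, x4}: all 2 true ✓
  (4) {x3, x6, x4, x1}: 1 true — at most one ✓
  (5) {x7, x2, x5, x1}: 2 true — at least one ✓
  (6) x3=F, x4=T — not both ✓
  (7) x7=T, x6=F — not both ✓
  (8) {x1, x6, x5, x4}: 1/4 true — not all ✓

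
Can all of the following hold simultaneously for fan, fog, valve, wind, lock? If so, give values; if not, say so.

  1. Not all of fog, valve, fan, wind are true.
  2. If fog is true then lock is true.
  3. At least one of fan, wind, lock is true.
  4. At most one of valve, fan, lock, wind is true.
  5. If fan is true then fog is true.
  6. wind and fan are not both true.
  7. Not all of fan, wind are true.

fan = False, fog = True, valve = False, wind = False, lock = True

  (1) {fog, valve, fan, wind}: 1/4 true — not all ✓
  (2) fog=T ⇒ lock: T ✓
  (3) {fan, wind, lock}: 1 true — at least one ✓
  (4) {valve, fan, lock, wind}: 1 true — at most one ✓
  (5) fan=F ⇒ fog: vacuous ✓
  (6) wind=F, fan=F — not both ✓
  (7) {fan, wind}: 0/2 true — not all ✓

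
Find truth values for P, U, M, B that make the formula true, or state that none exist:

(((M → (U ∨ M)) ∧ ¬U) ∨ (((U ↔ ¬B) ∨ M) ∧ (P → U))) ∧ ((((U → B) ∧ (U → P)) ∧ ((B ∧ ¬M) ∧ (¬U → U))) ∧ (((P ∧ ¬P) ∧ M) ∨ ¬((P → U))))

Case U = True: the formula simplifies to (¬B ∨ M) ∧ (((B ∧ P) ∧ (B ∧ ¬M)) ∧ ((P ∧ ¬P) ∧ M)).
  P = True: the conjunct ¬P is False.
  P = False: the conjunct P is False.
Case U = False: the conjunct ¬U → U becomes ¬False → False = False.
Both cases fail — unsatisfiable.

UNSATISFIABLE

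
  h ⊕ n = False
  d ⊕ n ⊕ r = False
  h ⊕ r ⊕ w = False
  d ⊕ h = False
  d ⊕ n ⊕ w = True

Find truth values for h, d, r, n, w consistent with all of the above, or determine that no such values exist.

h = True, d = True, r = False, n = True, w = True

h ⊕ n = T ⊕ T = False ✓
d ⊕ n ⊕ r = T ⊕ T ⊕ F = False ✓
h ⊕ r ⊕ w = T ⊕ F ⊕ T = False ✓
d ⊕ h = T ⊕ T = False ✓
d ⊕ n ⊕ w = T ⊕ T ⊕ T = True ✓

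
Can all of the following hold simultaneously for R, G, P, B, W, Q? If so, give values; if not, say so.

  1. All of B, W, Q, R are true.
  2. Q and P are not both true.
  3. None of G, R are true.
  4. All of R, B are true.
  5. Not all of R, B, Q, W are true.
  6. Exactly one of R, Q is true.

Case R = True:
  Constraint (3) is violated (R=T) — contradiction.
Case R = False:
  Constraint (1) is violated (R=F) — contradiction.
Both cases fail — unsatisfiable.

The formula is unsatisfiable.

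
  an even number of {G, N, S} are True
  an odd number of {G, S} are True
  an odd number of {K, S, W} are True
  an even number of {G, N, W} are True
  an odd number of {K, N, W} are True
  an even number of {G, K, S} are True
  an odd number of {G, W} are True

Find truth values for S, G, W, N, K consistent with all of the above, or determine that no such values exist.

S = True, G = False, W = True, N = True, K = True

{G, N, S}: 2 true → even ✓
{G, S}: 1 true → odd ✓
{K, S, W}: 3 true → odd ✓
{G, N, W}: 2 true → even ✓
{K, N, W}: 3 true → odd ✓
{G, K, S}: 2 true → even ✓
{G, W}: 1 true → odd ✓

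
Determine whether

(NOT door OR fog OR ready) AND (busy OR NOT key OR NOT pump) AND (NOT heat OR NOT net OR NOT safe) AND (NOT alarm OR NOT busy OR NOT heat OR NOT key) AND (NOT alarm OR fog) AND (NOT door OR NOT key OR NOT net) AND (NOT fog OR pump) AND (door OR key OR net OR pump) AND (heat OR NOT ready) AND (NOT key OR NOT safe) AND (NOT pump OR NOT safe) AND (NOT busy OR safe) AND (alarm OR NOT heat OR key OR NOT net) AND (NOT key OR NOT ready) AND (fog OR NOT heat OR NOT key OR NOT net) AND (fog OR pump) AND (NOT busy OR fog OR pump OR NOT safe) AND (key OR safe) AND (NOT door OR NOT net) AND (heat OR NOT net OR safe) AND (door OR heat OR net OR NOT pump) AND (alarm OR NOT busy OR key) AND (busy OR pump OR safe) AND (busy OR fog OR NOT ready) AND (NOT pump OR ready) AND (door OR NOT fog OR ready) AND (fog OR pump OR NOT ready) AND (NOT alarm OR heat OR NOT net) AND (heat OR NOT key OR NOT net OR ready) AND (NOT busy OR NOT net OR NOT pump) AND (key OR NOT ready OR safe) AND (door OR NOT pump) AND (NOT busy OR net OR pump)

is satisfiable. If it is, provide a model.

Unsatisfiable — no assignment works.

Case pump = True:
  (NOT pump OR NOT safe) forces safe = False.
  (NOT busy OR safe) forces busy = False.
  (busy OR NOT key OR NOT pump) forces key = False.
  Clause (key OR safe) is falsified — contradiction.
Case pump = False:
  (NOT fog OR pump) forces fog = False.
  Clause (fog OR pump) is falsified — contradiction.
Both cases fail, so the formula is unsatisfiable.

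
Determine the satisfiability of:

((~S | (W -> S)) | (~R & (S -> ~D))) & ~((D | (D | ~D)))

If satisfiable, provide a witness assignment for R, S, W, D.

The conjunct ~((D | (D | ~D))) is unsatisfiable on its own:
  D=F: evaluates to False.
  D=T: evaluates to False.
So the whole conjunction is unsatisfiable.

No satisfying assignment exists.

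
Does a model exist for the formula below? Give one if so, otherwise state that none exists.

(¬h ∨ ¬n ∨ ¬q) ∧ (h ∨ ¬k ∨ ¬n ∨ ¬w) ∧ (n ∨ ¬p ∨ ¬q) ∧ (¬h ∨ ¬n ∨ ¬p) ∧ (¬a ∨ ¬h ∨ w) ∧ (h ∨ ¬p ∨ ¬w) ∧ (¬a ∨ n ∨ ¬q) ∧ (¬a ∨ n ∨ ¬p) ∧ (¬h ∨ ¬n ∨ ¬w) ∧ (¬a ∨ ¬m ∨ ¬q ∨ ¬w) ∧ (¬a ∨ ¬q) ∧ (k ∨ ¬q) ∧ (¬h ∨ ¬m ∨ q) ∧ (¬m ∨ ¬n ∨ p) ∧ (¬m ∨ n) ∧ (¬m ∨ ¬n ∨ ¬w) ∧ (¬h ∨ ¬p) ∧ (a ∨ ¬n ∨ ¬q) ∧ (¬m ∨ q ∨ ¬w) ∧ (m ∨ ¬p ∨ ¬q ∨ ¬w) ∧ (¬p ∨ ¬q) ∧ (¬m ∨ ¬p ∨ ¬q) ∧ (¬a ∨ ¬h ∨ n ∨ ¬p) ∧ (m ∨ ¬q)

n = True, p = True, w = False, a = False, k = True, q = False, h = False, m = True

Set n = True.
Set p = True.
  then (¬h ∨ ¬n ∨ ¬p) forces h = False.
  then (h ∨ ¬p ∨ ¬w) forces w = False.
  then (¬p ∨ ¬q) forces q = False.
Set a = False.
Set k = True.
Set m = True.
All clauses satisfied.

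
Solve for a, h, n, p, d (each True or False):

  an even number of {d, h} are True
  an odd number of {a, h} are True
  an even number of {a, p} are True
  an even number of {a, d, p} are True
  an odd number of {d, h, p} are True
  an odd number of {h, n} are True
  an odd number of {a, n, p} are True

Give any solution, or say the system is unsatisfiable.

a = True, h = False, n = True, p = True, d = False

{d, h}: 0 true → even ✓
{a, h}: 1 true → odd ✓
{a, p}: 2 true → even ✓
{a, d, p}: 2 true → even ✓
{d, h, p}: 1 true → odd ✓
{h, n}: 1 true → odd ✓
{a, n, p}: 3 true → odd ✓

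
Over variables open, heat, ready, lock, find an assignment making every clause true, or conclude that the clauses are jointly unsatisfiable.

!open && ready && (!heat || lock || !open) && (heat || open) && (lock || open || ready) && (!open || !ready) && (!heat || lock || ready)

Unit clause (!open) forces open = False.
Unit clause (ready) forces ready = True.
In (heat || open) only heat is left, so heat = True.
Set lock = True.
All clauses satisfied.

open=F, heat=T, ready=T, lock=T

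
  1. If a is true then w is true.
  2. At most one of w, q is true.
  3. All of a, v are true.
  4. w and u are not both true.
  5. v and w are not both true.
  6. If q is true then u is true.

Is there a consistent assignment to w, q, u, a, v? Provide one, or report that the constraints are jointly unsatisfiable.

Case v = True:
  (3) forces a = True.
  (1) with a=T forces w = True.
  Constraint (5) is violated (v=T, w=T) — contradiction.
Case v = False:
  Constraint (3) is violated (v=F) — contradiction.
Both cases fail — unsatisfiable.

Unsatisfiable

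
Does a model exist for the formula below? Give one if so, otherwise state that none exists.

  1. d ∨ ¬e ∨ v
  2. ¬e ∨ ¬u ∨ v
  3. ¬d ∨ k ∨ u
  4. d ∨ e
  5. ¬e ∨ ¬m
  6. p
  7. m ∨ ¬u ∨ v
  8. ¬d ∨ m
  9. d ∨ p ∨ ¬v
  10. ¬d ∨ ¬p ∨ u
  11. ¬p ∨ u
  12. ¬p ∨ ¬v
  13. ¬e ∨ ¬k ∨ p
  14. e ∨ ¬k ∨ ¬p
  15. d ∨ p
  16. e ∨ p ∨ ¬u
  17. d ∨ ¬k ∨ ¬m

e: False, d: True, v: False, u: True, p: True, m: True, k: False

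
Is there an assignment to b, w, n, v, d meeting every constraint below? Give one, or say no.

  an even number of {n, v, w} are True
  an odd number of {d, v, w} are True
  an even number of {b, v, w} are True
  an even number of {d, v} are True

b=T, w=T, n=T, v=F, d=F

{n, v, w}: 2 true → even ✓
{d, v, w}: 1 true → odd ✓
{b, v, w}: 2 true → even ✓
{d, v}: 0 true → even ✓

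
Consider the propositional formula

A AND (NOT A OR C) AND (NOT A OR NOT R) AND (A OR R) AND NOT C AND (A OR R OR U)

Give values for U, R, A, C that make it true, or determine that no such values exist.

Unsatisfiable

Case A = True:
  (NOT A OR C) forces C = True.
  Clause (NOT C) is falsified — contradiction.
Case A = False:
  Clause (A) is falsified — contradiction.
Both cases fail, so the formula is unsatisfiable.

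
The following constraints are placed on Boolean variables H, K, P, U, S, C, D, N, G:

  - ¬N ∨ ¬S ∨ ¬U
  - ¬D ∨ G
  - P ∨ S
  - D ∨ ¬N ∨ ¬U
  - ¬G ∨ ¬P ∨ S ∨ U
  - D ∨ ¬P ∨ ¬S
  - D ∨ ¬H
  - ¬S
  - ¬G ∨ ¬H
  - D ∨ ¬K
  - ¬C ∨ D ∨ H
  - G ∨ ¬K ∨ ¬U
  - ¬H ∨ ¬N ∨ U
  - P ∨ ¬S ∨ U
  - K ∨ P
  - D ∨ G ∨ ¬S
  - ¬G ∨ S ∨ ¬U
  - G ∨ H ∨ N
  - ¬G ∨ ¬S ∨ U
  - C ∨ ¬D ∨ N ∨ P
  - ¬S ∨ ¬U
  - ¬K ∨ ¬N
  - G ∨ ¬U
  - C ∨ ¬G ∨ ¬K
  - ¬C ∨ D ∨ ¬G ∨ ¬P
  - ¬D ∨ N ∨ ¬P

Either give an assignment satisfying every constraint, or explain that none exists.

H = False, K = False, P = True, U = False, S = False, C = False, D = False, N = True, G = False

Unit clause (¬S) forces S = False.
In (P ∨ S) only P is left, so P = True.
Try H = True:
  (D ∨ ¬H) forces D = True.
  (¬D ∨ G) forces G = True.
  clause (¬G ∨ ¬H) is falsified — backtrack.
So H = False.
Set K = False.
Set U = False.
  then (¬G ∨ ¬P ∨ S ∨ U) forces G = False.
  then (G ∨ H ∨ N) forces N = True.
  then (¬D ∨ G) forces D = False.
  then (¬C ∨ D ∨ H) forces C = False.
All clauses satisfied.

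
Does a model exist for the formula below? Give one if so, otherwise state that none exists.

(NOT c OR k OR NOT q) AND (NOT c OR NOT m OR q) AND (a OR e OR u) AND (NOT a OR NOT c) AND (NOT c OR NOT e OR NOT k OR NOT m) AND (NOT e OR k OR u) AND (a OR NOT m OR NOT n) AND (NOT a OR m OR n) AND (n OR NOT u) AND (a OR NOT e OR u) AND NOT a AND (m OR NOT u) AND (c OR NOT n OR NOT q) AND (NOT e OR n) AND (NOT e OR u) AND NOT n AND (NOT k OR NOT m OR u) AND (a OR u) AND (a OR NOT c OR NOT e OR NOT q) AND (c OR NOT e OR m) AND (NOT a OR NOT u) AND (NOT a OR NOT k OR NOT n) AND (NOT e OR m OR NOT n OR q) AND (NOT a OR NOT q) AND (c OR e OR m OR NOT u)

The formula is unsatisfiable.

Case a = True:
  Clause (NOT a) is falsified — contradiction.
Case a = False:
  (NOT n) forces n = False.
  (n OR NOT u) forces u = False.
  Clause (a OR u) is falsified — contradiction.
Both cases fail, so the formula is unsatisfiable.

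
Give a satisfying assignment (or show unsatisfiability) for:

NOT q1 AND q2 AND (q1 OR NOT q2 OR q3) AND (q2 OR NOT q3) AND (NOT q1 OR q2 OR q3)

Unit clause (NOT q1) forces q1 = False.
Unit clause (q2) forces q2 = True.
In (q1 OR NOT q2 OR q3) only q3 is left, so q3 = True.
Check each clause:
  (NOT q1): NOT q1 holds.
  (q2): q2 holds.
  (q1 OR NOT q2 OR q3): q3 holds.
  (q2 OR NOT q3): q2 holds.
  (NOT q1 OR q2 OR q3): NOT q1 holds.
All clauses satisfied.

q1: False; q2: True; q3: True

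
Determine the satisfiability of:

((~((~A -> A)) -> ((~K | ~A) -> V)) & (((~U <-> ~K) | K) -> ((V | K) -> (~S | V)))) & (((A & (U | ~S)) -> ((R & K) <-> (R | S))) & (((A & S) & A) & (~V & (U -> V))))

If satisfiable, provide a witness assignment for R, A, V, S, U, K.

R: True, A: True, V: False, S: True, U: False, K: False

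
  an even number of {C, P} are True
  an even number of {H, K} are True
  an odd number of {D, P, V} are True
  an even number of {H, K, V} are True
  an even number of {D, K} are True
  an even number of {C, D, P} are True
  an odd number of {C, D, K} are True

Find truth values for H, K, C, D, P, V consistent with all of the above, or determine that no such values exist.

H=F, K=F, C=T, D=F, P=T, V=F

{C, P}: 2 true → even ✓
{H, K}: 0 true → even ✓
{D, P, V}: 1 true → odd ✓
{H, K, V}: 0 true → even ✓
{D, K}: 0 true → even ✓
{C, D, P}: 2 true → even ✓
{C, D, K}: 1 true → odd ✓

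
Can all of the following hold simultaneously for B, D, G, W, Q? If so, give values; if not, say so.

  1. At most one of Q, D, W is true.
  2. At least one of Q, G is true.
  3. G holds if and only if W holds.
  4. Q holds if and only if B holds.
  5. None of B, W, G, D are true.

Case B = True:
  Constraint (5) is violated (B=T) — contradiction.
Case B = False:
  (4) with B=F forces Q = False.
  (2) with Q=F forces G = True.
  Constraint (5) is violated (G=T) — contradiction.
Both cases fail — unsatisfiable.

The formula is unsatisfiable.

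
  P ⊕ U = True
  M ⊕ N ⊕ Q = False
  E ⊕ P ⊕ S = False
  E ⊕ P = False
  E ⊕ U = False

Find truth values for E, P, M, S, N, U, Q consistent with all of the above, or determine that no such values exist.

Adding constraints 1, 4, 5 mod 2: every variable appears an even number of times on the left, so the left side is 0.
But the right sides sum to 1 (mod 2). 0 ≠ 1 — the system is inconsistent.

The formula is unsatisfiable.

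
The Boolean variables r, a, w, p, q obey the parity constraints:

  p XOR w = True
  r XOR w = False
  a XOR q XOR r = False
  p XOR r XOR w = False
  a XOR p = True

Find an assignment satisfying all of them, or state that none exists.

r=T, a=T, w=T, p=F, q=F

p XOR w = F XOR T = True ✓
r XOR w = T XOR T = False ✓
a XOR q XOR r = T XOR F XOR T = False ✓
p XOR r XOR w = F XOR T XOR T = False ✓
a XOR p = T XOR F = True ✓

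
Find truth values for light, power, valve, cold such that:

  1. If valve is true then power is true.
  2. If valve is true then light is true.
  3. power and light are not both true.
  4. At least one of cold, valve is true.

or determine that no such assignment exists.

light = False; power = True; valve = False; cold = True

  (1) valve=F ⇒ power: vacuous ✓
  (2) valve=F ⇒ light: vacuous ✓
  (3) power=T, light=F — not both ✓
  (4) {cold, valve}: 1 true — at least one ✓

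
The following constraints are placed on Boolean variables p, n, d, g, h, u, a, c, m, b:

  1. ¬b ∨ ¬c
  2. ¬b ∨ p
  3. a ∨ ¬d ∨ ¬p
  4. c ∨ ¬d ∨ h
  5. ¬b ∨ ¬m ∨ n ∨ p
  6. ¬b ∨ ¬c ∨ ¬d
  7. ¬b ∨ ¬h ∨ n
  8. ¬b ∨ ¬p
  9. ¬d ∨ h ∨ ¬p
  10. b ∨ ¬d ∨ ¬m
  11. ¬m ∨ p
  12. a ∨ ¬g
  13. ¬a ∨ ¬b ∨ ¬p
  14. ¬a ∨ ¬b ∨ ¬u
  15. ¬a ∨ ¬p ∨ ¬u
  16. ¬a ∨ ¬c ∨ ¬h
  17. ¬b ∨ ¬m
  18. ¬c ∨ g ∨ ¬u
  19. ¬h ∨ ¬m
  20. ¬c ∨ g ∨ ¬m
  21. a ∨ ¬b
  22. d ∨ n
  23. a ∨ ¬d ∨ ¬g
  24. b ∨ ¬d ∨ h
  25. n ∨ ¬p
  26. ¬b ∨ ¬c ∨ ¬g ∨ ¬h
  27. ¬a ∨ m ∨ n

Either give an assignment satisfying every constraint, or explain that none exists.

Set p = False.
  then (¬b ∨ p) forces b = False.
  then (¬m ∨ p) forces m = False.
Set n = True.
Set d = False.
Set g = False.
Set h = False.
Set u = True.
  then (¬c ∨ g ∨ ¬u) forces c = False.
Set a = True.
All clauses satisfied.

p=F; n=T; d=F; g=F; h=F; u=T; a=T; c=F; m=F; b=F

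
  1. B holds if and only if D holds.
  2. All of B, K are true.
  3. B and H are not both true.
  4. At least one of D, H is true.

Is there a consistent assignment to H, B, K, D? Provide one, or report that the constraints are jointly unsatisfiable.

H = False, B = True, K = True, D = True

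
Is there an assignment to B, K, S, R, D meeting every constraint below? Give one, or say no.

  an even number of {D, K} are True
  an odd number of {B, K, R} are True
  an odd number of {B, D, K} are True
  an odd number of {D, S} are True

B=T; K=F; S=T; R=F; D=F

{D, K}: 0 true → even ✓
{B, K, R}: 1 true → odd ✓
{B, D, K}: 1 true → odd ✓
{D, S}: 1 true → odd ✓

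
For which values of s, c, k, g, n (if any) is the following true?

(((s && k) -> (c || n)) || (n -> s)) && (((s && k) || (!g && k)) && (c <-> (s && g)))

s = False, c = False, k = True, g = False, n = True

  ((s && k) -> (c || n)) || (n -> s) = True
    (s && k) -> (c || n) = True
      s && k = False
      c || n = True
    n -> s = False
  ((s && k) || (!g && k)) && (c <-> (s && g)) = True
    (s && k) || (!g && k) = True
      s && k = False
      !g && k = True
        !g = True
    c <-> (s && g) = True
      s && g = False
Both conjuncts True, so the formula holds.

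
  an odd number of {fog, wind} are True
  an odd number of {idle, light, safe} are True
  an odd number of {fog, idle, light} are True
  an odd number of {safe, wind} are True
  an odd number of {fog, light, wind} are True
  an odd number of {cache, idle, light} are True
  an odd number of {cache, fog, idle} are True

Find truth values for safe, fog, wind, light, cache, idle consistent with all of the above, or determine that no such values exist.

safe = False; fog = False; wind = True; light = False; cache = False; idle = True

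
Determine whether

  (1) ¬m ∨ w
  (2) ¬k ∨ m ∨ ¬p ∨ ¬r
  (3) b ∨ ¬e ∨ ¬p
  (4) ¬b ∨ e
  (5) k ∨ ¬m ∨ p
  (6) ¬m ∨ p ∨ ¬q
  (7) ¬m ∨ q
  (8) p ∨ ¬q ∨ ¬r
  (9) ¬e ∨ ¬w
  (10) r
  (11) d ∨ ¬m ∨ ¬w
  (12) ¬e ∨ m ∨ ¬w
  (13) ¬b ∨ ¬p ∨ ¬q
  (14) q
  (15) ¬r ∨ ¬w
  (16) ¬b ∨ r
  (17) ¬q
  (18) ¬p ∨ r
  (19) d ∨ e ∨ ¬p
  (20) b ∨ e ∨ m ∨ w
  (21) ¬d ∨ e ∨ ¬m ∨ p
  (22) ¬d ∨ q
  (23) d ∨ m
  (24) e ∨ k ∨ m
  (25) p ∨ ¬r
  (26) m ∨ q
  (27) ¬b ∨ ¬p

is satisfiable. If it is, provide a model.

Unsatisfiable — no assignment works.

Case q = True:
  Clause (¬q) is falsified — contradiction.
Case q = False:
  Clause (q) is falsified — contradiction.
Both cases fail, so the formula is unsatisfiable.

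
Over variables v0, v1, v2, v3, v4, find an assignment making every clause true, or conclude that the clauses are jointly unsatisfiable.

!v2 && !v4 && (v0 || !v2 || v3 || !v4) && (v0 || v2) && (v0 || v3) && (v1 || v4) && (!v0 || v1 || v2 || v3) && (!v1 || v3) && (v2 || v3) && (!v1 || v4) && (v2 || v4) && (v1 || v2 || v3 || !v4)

Case v2 = True:
  Clause (!v2) is falsified — contradiction.
Case v2 = False:
  (!v4) forces v4 = False.
  Clause (v2 || v4) is falsified — contradiction.
Both cases fail, so the formula is unsatisfiable.

UNSATISFIABLE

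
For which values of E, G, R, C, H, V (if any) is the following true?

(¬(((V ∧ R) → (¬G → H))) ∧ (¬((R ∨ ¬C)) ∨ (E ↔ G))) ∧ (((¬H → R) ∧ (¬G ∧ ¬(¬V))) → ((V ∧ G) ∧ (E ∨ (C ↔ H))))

Case G = True: the conjunct ¬(((V ∧ R) → (¬G → H))) becomes ¬(((V ∧ R) → True)) = False.
Case G = False: the formula simplifies to (¬(((V ∧ R) → H)) ∧ (¬((R ∨ ¬C)) ∨ ¬E)) ∧ ¬(((¬H → R) ∧ ¬(¬V))).
  R = True: simplifies to (¬((V → H)) ∧ ¬E) ∧ ¬(¬(¬V)).
    V = True: the conjunct ¬(¬(¬V)) becomes ¬(¬False) = False.
    V = False: the conjunct ¬((V → H)) becomes ¬((False → H)) = False.
  R = False: the conjunct ¬(((V ∧ R) → H)) becomes ¬((False → H)) = False.
Both cases fail — unsatisfiable.

Unsatisfiable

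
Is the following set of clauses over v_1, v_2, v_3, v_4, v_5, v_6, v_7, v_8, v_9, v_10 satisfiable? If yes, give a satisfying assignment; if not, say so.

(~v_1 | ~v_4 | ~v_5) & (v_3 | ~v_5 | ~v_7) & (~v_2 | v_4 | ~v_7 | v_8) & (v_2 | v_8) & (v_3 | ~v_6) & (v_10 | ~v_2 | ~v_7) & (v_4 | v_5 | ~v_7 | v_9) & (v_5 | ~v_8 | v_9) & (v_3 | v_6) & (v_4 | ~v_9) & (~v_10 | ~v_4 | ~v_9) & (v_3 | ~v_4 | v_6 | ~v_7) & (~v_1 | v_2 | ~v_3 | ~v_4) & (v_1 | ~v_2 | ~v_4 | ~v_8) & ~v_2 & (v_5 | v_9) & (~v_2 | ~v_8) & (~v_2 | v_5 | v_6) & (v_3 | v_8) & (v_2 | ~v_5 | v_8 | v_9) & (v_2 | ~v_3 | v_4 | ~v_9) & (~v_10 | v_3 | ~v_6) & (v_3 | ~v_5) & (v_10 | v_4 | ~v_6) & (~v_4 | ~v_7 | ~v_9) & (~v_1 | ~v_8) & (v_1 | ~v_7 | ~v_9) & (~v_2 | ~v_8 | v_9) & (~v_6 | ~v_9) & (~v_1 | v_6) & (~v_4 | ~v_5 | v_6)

Unit clause (~v_2) forces v_2 = False.
In (v_2 | v_8) only v_8 is left, so v_8 = True.
In (~v_1 | ~v_8) only ~v_1 is left, so v_1 = False.
Try v_3 = False:
  (v_3 | ~v_6) forces v_6 = False.
  clause (v_3 | v_6) is falsified — backtrack.
So v_3 = True.
Set v_4 = True.
Set v_5 = True.
  then (~v_4 | ~v_5 | v_6) forces v_6 = True.
  then (~v_6 | ~v_9) forces v_9 = False.
Set v_7 = False.
Set v_10 = False.
All clauses satisfied.

v_1 = False, v_2 = False, v_3 = True, v_4 = True, v_5 = True, v_6 = True, v_7 = False, v_8 = True, v_9 = False, v_10 = False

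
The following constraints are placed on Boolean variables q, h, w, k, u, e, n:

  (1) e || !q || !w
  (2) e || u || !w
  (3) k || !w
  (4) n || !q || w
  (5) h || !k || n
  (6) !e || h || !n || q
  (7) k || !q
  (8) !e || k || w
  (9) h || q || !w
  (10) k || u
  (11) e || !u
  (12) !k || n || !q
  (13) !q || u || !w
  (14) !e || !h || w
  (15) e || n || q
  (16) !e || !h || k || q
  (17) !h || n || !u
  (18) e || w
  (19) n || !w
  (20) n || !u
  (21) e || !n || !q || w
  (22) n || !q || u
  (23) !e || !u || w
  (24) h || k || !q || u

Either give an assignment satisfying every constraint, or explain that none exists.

Set q = False.
Try h = False:
  (h || q || !w) forces w = False.
  (e || w) forces e = True.
  (!e || h || !n || q) forces n = False.
  (h || !k || n) forces k = False.
  clause (!e || k || w) is falsified — backtrack.
So h = True.
Try w = False:
  (!e || !h || w) forces e = False.
  clause (e || w) is falsified — backtrack.
So w = True.
  then (k || !w) forces k = True.
  then (n || !w) forces n = True.
Set u = True.
  then (e || !u) forces e = True.
All clauses satisfied.

q: False, h: True, w: True, k: True, u: True, e: True, n: True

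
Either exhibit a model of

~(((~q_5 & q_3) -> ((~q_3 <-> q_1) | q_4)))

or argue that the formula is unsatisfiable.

q_1: True; q_3: True; q_4: False; q_5: False

  ~(((~q_5 & q_3) -> ((~q_3 <-> q_1) | q_4))) = True
    (~q_5 & q_3) -> ((~q_3 <-> q_1) | q_4) = False
      ~q_5 & q_3 = True
        ~q_5 = True
      (~q_3 <-> q_1) | q_4 = False
        ~q_3 <-> q_1 = False
          ~q_3 = False
The formula evaluates to True.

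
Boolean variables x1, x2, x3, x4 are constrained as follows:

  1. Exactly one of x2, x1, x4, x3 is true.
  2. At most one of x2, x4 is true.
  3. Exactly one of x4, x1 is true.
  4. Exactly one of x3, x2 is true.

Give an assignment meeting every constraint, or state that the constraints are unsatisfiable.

The formula is unsatisfiable.

Case x2 = True:
  (1) with x2=T forces x1 = False.
  (1) with x2=T forces x4 = False.
  Constraint (3) is violated (x4=F, x1=F) — contradiction.
Case x2 = False:
  (4) with x2=F forces x3 = True.
  (1) with x3=T forces x1 = False.
  (1) with x3=T forces x4 = False.
  Constraint (3) is violated (x4=F, x1=F) — contradiction.
Both cases fail — unsatisfiable.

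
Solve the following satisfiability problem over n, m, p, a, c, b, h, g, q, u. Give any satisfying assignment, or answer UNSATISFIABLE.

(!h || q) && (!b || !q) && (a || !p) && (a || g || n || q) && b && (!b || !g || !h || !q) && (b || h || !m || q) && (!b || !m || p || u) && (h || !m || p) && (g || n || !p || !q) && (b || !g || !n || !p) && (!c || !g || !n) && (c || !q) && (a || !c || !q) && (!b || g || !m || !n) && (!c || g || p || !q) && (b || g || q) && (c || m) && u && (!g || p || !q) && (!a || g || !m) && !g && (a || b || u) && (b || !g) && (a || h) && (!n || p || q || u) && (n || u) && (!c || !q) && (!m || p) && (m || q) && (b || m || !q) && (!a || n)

UNSATISFIABLE

Case b = True:
  (!b || !q) forces q = False.
  (!h || q) forces h = False.
  (u) forces u = True.
  (!g) forces g = False.
  (a || h) forces a = True.
  (!a || g || !m) forces m = False.
  Clause (m || q) is falsified — contradiction.
Case b = False:
  Clause (b) is falsified — contradiction.
Both cases fail, so the formula is unsatisfiable.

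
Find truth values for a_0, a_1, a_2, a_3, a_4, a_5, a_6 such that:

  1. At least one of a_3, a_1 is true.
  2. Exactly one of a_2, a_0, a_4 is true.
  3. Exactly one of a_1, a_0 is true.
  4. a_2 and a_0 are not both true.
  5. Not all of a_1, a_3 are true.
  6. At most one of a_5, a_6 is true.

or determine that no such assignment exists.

a_0 = False, a_1 = True, a_2 = False, a_3 = False, a_4 = True, a_5 = False, a_6 = True

  (1) {a_3, a_1}: 1 true — at least one ✓
  (2) {a_2, a_0, a_4}: 1 true — exactly one ✓
  (3) {a_1, a_0}: 1 true — exactly one ✓
  (4) a_2=F, a_0=F — not both ✓
  (5) {a_1, a_3}: 1/2 true — not all ✓
  (6) {a_5, a_6}: 1 true — at most one ✓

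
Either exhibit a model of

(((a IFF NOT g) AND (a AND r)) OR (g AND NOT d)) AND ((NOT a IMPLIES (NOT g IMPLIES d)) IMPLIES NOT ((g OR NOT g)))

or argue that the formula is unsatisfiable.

UNSATISFIABLE

Case g = True: the conjunct (NOT a IMPLIES (NOT g IMPLIES d)) IMPLIES NOT ((g OR NOT g)) becomes (NOT a IMPLIES True) IMPLIES NOT True = False.
Case g = False: the formula simplifies to (a AND (a AND r)) AND NOT ((NOT a IMPLIES d)).
  a = True: the conjunct NOT ((NOT a IMPLIES d)) becomes NOT ((False IMPLIES d)) = False.
  a = False: the conjunct a is False.
Both cases fail — unsatisfiable.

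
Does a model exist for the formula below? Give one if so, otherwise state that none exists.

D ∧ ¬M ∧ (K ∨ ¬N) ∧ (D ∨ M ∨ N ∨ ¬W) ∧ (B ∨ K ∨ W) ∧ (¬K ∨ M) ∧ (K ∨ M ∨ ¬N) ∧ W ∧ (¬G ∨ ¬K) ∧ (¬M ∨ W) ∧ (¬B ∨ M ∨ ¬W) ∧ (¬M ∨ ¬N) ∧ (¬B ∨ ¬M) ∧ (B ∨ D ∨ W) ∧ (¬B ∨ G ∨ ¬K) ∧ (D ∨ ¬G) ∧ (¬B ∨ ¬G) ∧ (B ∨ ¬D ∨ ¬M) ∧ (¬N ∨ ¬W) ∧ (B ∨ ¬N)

G = True; N = False; W = True; B = False; K = False; M = False; D = True

Unit clause (D) forces D = True.
Unit clause (¬M) forces M = False.
In (¬K ∨ M) only ¬K is left, so K = False.
In (K ∨ M ∨ ¬N) only ¬N is left, so N = False.
Unit clause (W) forces W = True.
In (¬B ∨ M ∨ ¬W) only ¬B is left, so B = False.
Set G = True.
All clauses satisfied.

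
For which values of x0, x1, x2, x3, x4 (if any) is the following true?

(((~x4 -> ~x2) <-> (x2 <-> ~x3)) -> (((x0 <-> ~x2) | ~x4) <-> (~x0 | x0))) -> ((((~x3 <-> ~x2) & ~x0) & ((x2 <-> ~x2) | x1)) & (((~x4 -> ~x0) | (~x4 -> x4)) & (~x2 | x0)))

x0: False; x1: True; x2: False; x3: True; x4: True

  (((~x4 -> ~x2) <-> (x2 <-> ~x3)) -> (((x0 <-> ~x2) | ~x4) <-> (~x0 | x0))) -> ((((~x3 <-> ~x2) & ~x0) & ((x2 <-> ~x2) | x1)) & (((~x4 -> ~x0) | (~x4 -> x4)) & (~x2 | x0))) = True
    ((~x4 -> ~x2) <-> (x2 <-> ~x3)) -> (((x0 <-> ~x2) | ~x4) <-> (~x0 | x0)) = False
      (~x4 -> ~x2) <-> (x2 <-> ~x3) = True
        ~x4 -> ~x2 = True
          ~x4 = False
          ~x2 = True
        x2 <-> ~x3 = True
          ~x3 = False
      ((x0 <-> ~x2) | ~x4) <-> (~x0 | x0) = False
        (x0 <-> ~x2) | ~x4 = False
          x0 <-> ~x2 = False
            ~x2 = True
          ~x4 = False
        ~x0 | x0 = True
          ~x0 = True
    (((~x3 <-> ~x2) & ~x0) & ((x2 <-> ~x2) | x1)) & (((~x4 -> ~x0) | (~x4 -> x4)) & (~x2 | x0)) = False
      ((~x3 <-> ~x2) & ~x0) & ((x2 <-> ~x2) | x1) = False
        (~x3 <-> ~x2) & ~x0 = False
          ~x3 <-> ~x2 = False
            ~x3 = False
            ~x2 = True
          ~x0 = True
        (x2 <-> ~x2) | x1 = True
          x2 <-> ~x2 = False
            ~x2 = True
      ((~x4 -> ~x0) | (~x4 -> x4)) & (~x2 | x0) = True
        (~x4 -> ~x0) | (~x4 -> x4) = True
          ~x4 -> ~x0 = True
            ~x4 = False
            ~x0 = True
          ~x4 -> x4 = True
            ~x4 = False
        ~x2 | x0 = True
          ~x2 = True
The formula evaluates to True.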